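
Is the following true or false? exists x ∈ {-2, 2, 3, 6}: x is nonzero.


Evaluate the predicate on each element: -2:True, 2:True, 3:True, 6:True.
Witness x = -2 satisfies the predicate.

True


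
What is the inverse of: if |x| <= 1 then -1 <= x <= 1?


The inverse of (P → Q) is (¬P → ¬Q). It is equivalent to the converse, not to the original.
Here P = '|x| <= 1' and Q = '-1 <= x <= 1'.

If not (|x| <= 1), then not (-1 <= x <= 1).


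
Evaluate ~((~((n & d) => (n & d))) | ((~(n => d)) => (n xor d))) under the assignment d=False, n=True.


Substitute d=False, n=True:
n & d = True & False = False
n & d = True & False = False
(n & d) => (n & d) = False => False = True
~((n & d) => (n & d)) = False
n => d = True => False = False
~(n => d) = True
n xor d = True xor False = True
(~(n => d)) => (n xor d) = True => True = True
(~((n & d) => (n & d))) | ((~(n => d)) => (n xor d)) = False | True = True
~((~((n & d) => (n & d))) | ((~(n => d)) => (n xor d))) = False

False


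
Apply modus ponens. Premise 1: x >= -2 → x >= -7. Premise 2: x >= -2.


Modus ponens: from (P → Q) and P, infer Q.
P = 'x >= -2' is asserted, and P → Q holds, so Q follows.

x >= -7.


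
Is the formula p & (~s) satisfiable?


Search for a satisfying assignment over {p, s}.
Try p=True, s=False: the formula evaluates to True.
A satisfying assignment exists.

Satisfiable.


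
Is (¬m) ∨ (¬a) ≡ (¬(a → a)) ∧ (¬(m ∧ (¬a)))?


Compare truth tables:
a | m | φ | ψ
-------------
F | F | T | F
T | F | T | F
F | T | T | F
T | T | F | F
They differ at row 1 (a=F, m=F): φ=T but ψ=F.

No, they are not logically equivalent.


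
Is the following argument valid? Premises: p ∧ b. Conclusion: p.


This matches the form of conjunction elimination: the conclusion follows in every model of the premises.

Valid.


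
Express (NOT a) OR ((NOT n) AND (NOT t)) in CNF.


Step 1: Distribute ∨ over ∧: (¬a) ∨ ((¬n) ∧ (¬t)) = ((¬a) ∨ (¬n)) ∧ ((¬a) ∨ (¬t)).

((NOT a) OR (NOT n)) AND ((NOT a) OR (NOT t))


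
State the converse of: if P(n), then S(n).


The converse of (P → Q) is (Q → P). It is not in general equivalent to the original.
Here P = 'P(n)' and Q = 'S(n)'.

If S(n), then P(n).


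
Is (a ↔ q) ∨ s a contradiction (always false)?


Truth table over {a, q, s}:
a | q | s | φ
-------------
F | F | F | T
T | F | F | F
F | T | F | F
T | T | F | T
F | F | T | T
T | F | T | T
F | T | T | T
T | T | T | T
Satisfying assignment at row 1: a=F, q=F, s=F gives T.

No, it is not a contradiction.


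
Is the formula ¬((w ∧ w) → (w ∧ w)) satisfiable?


Check all 2 assignments over {w}:
w | φ
-----
F | F
T | F
No assignment makes the formula true.

Unsatisfiable.


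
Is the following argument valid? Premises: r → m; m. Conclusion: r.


This is affirming the consequent (fallacy). There exist truth assignments where the premises are all true but the conclusion is false.

Invalid.


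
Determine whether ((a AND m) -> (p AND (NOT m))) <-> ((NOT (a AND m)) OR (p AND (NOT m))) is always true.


Build the truth table over {a, m, p}:
a | m | p | φ
-------------
F | F | F | T
T | F | F | T
F | T | F | T
T | T | F | T
F | F | T | T
T | F | T | T
F | T | T | T
T | T | T | T
Every row evaluates to true.

Yes, it is a tautology.


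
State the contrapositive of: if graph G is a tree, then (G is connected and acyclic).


The contrapositive of (P → Q) is (¬Q → ¬P); it is logically equivalent to the original.
Here P = 'graph G is a tree' and Q = '(G is connected and acyclic)'.

If not ((G is connected and acyclic)), then not (graph G is a tree).


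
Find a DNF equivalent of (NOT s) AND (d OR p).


Step 1: Distribute ∧ over ∨: (¬s) ∧ (d ∨ p) = ((¬s) ∧ d) ∨ ((¬s) ∧ p).

((NOT s) AND d) OR ((NOT s) AND p)


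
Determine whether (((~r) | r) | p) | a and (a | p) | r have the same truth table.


Compare truth tables:
a | p | r | φ | ψ
-----------------
False | False | False | True | False
True | False | False | True | True
False | True | False | True | True
True | True | False | True | True
False | False | True | True | True
True | False | True | True | True
False | True | True | True | True
True | True | True | True | True
They differ at row 1 (a=False, p=False, r=False): φ=True but ψ=False.

No, they are not logically equivalent.


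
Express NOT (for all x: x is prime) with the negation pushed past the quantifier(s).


¬(for all x: φ) = there exists x: ¬φ, and ¬(there exists x: φ) = for all x: ¬φ.
Apply to the universal statement.

there exists x: NOT(x is prime)


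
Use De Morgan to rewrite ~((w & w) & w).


De Morgan: the negation of a conjunction is the disjunction of the negations.
Distribute ~ across &, flipping it to |, and negate each literal.

((~w) | (~w)) | (~w)


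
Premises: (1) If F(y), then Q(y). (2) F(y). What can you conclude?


Modus ponens: from (P → Q) and P, infer Q.
P = 'F(y)' is asserted, and P → Q holds, so Q follows.

Q(y).


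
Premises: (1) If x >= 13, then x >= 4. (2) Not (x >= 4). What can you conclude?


Modus tollens: from (P → Q) and ¬Q, infer ¬P.
Q = 'x >= 4' is denied; since P → Q, P must also fail.

Not (x >= 13).


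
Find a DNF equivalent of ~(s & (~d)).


Step 1: Apply De Morgan: ¬(s ∧ (¬d)) = ¬s ∨ ¬(¬d).
Step 2: Eliminate any double negations (¬¬X = X).

(~s) | d


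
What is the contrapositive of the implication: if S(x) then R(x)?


The contrapositive of (P → Q) is (¬Q → ¬P); it is logically equivalent to the original.
Here P = 'S(x)' and Q = 'R(x)'.

If not (R(x)), then not (S(x)).


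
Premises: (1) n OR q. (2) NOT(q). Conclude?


Disjunctive syllogism: from (P ∨ Q) and ¬P, infer Q.
One disjunct, 'q', is ruled out; the other must hold.

n


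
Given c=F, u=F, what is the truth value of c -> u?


Implication is false only when antecedent is true and consequent is false.
Substitute: c=F, u=F.
F -> F evaluates to T.

T


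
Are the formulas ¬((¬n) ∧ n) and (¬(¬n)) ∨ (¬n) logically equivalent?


Compare truth tables:
n | φ | ψ
---------
F | T | T
T | T | T
The columns φ and ψ agree on every row.

Yes, they are logically equivalent.


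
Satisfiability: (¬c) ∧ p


Search for a satisfying assignment over {c, p}.
Try c=F, p=T: the formula evaluates to T.
A satisfying assignment exists.

Satisfiable.


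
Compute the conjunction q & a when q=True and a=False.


Conjunction is true only when both operands are true.
Substitute: q=True, a=False.
True & False evaluates to False.

False


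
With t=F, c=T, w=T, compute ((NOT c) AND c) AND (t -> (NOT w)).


Substitute t=F, c=T, w=T:
NOT c = F
(NOT c) AND c = F AND T = F
NOT w = F
t -> (NOT w) = F -> F = T
((NOT c) AND c) AND (t -> (NOT w)) = F AND T = F

F


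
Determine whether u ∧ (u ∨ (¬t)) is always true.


Build the truth table over {t, u}:
t | u | φ
---------
F | F | F
T | F | F
F | T | T
T | T | T
Counterexample at row 1: with t=F, u=F, the formula is F.

No, it is not a tautology.


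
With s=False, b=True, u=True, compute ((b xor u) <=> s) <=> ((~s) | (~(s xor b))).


Substitute s=False, b=True, u=True:
b xor u = True xor True = False
(b xor u) <=> s = False <=> False = True
~s = True
s xor b = False xor True = True
~(s xor b) = False
(~s) | (~(s xor b)) = True | False = True
((b xor u) <=> s) <=> ((~s) | (~(s xor b))) = True <=> True = True

True


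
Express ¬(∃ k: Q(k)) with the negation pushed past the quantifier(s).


¬(∀ x: φ) = ∃ x: ¬φ, and ¬(∃ x: φ) = ∀ x: ¬φ.
Apply to the existential statement.

∀ k: ¬(Q(k))


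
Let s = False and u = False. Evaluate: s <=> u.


Biconditional is true when both operands have the same truth value.
Substitute: s=False, u=False.
False <=> False evaluates to True.

True


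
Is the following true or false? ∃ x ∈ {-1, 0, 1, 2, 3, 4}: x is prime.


Evaluate the predicate on each element: -1:F, 0:F, 1:F, 2:T, 3:T, 4:F.
Witness x = 2 satisfies the predicate.

T


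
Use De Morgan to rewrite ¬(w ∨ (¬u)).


De Morgan: the negation of a disjunction is the conjunction of the negations.
Distribute ¬ across ∨, flipping it to ∧, and negate each literal.

(¬w) ∧ u


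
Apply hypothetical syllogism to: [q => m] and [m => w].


Hypothetical syllogism: from (P → Q) and (Q → R), infer (P → R).
Chain the two implications through the shared middle term 'm'.

q => w


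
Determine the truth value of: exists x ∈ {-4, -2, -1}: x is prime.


Evaluate the predicate on each element: -4:False, -2:False, -1:False.
No element satisfies the predicate.

False


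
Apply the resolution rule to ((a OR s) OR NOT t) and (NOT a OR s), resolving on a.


The clauses contain complementary literals a and NOTa.
Resolution eliminates this pair and disjoins the remaining literals (merging duplicates).

(s OR NOT t)


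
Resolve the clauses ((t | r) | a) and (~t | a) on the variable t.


The clauses contain complementary literals t and ~t.
Resolution eliminates this pair and disjoins the remaining literals (merging duplicates).

(a | r)


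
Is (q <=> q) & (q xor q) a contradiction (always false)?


Truth table over {q}:
q | φ
-----
False | False
True | False
Every row is false.

Yes, it is a contradiction.


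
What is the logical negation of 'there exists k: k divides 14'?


¬(for all x: φ) = there exists x: ¬φ, and ¬(there exists x: φ) = for all x: ¬φ.
Apply to the existential statement.

for all k: NOT(k divides 14)


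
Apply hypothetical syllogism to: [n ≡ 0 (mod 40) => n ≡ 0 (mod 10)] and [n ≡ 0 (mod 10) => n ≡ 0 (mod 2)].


Hypothetical syllogism: from (P → Q) and (Q → R), infer (P → R).
Chain the two implications through the shared middle term 'n ≡ 0 (mod 10)'.

n ≡ 0 (mod 40) => n ≡ 0 (mod 2)


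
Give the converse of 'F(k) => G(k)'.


The converse of (P → Q) is (Q → P). It is not in general equivalent to the original.
Here P = 'F(k)' and Q = 'G(k)'.

If G(k), then F(k).


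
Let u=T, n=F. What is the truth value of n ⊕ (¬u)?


Substitute u=T, n=F:
¬u = F
n ⊕ (¬u) = F ⊕ F = F

F


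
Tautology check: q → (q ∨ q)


Build the truth table over {q}:
q | φ
-----
F | T
T | T
Every row evaluates to true.

Yes, it is a tautology.


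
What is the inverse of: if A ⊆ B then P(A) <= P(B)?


The inverse of (P → Q) is (¬P → ¬Q). It is equivalent to the converse, not to the original.
Here P = 'A ⊆ B' and Q = 'P(A) <= P(B)'.

If not (A ⊆ B), then not (P(A) <= P(B)).


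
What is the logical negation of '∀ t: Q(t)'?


¬(∀ x: φ) = ∃ x: ¬φ, and ¬(∃ x: φ) = ∀ x: ¬φ.
Apply to the universal statement.

∃ t: ¬(Q(t))


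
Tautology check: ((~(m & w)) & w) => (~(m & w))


Build the truth table over {m, w}:
m | w | φ
---------
False | False | True
True | False | True
False | True | True
True | True | True
Every row evaluates to true.

Yes, it is a tautology.


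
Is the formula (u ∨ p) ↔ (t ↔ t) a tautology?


Build the truth table over {p, t, u}:
p | t | u | φ
-------------
F | F | F | F
T | F | F | T
F | T | F | F
T | T | F | T
F | F | T | T
T | F | T | T
F | T | T | T
T | T | T | T
Counterexample at row 1: with p=F, t=F, u=F, the formula is F.

No, it is not a tautology.


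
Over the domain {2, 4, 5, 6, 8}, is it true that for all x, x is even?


Evaluate the predicate on each element: 2:T, 4:T, 5:F, 6:T, 8:T.
Counterexample x = 5 fails the predicate.

F


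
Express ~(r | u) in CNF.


Step 1: Apply De Morgan: ¬(r ∨ u) = ¬r ∧ ¬u.

(~r) & (~u)


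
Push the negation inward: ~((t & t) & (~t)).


De Morgan: the negation of a conjunction is the disjunction of the negations.
Distribute ~ across &, flipping it to |, and negate each literal.

((~t) | (~t)) | t


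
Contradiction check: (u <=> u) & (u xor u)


Truth table over {u}:
u | φ
-----
False | False
True | False
Every row is false.

Yes, it is a contradiction.


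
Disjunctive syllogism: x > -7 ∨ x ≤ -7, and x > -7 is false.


Disjunctive syllogism: from (P ∨ Q) and ¬P, infer Q.
One disjunct, 'x > -7', is ruled out; the other must hold.

x ≤ -7


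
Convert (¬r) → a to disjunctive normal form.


Step 1: Rewrite (¬r) → a as ¬(¬r) ∨ a.
Step 2: Eliminate any double negations (¬¬X = X).

r ∨ a


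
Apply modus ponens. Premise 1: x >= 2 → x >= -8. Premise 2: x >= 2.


Modus ponens: from (P → Q) and P, infer Q.
P = 'x >= 2' is asserted, and P → Q holds, so Q follows.

x >= -8.


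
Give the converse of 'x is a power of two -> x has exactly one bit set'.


The converse of (P → Q) is (Q → P). It is not in general equivalent to the original.
Here P = 'x is a power of two' and Q = 'x has exactly one bit set'.

If x has exactly one bit set, then x is a power of two.


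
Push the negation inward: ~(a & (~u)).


De Morgan: the negation of a conjunction is the disjunction of the negations.
Distribute ~ across &, flipping it to |, and negate each literal.

(~a) | u


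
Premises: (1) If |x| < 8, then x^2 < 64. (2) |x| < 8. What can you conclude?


Modus ponens: from (P → Q) and P, infer Q.
P = '|x| < 8' is asserted, and P → Q holds, so Q follows.

x^2 < 64.


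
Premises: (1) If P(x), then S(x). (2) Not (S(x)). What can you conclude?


Modus tollens: from (P → Q) and ¬Q, infer ¬P.
Q = 'S(x)' is denied; since P → Q, P must also fail.

Not (P(x)).


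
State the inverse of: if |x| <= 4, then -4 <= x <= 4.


The inverse of (P → Q) is (¬P → ¬Q). It is equivalent to the converse, not to the original.
Here P = '|x| <= 4' and Q = '-4 <= x <= 4'.

If not (|x| <= 4), then not (-4 <= x <= 4).


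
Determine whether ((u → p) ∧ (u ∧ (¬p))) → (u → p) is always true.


Build the truth table over {p, u}:
p | u | φ
---------
F | F | T
T | F | T
F | T | T
T | T | T
Every row evaluates to true.

Yes, it is a tautology.


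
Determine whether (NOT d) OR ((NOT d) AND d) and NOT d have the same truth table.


Compare truth tables:
d | φ | ψ
---------
F | T | T
T | F | F
The columns φ and ψ agree on every row.

Yes, they are logically equivalent.


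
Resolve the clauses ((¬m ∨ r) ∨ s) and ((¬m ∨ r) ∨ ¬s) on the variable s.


The clauses contain complementary literals s and ¬s.
Resolution eliminates this pair and disjoins the remaining literals (merging duplicates).

(¬m ∨ r)


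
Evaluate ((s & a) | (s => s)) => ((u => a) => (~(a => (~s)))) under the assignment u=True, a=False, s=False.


Substitute u=True, a=False, s=False:
s & a = False & False = False
s => s = False => False = True
(s & a) | (s => s) = False | True = True
u => a = True => False = False
~s = True
a => (~s) = False => True = True
~(a => (~s)) = False
(u => a) => (~(a => (~s))) = False => False = True
((s & a) | (s => s)) => ((u => a) => (~(a => (~s)))) = True => True = True

True


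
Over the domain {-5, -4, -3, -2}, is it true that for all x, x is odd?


Evaluate the predicate on each element: -5:T, -4:F, -3:T, -2:F.
Counterexample x = -4 fails the predicate.

F


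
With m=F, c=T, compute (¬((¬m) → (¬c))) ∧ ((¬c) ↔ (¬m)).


Substitute m=F, c=T:
¬m = T
¬c = F
(¬m) → (¬c) = T → F = F
¬((¬m) → (¬c)) = T
¬c = F
¬m = T
(¬c) ↔ (¬m) = F ↔ T = F
(¬((¬m) → (¬c))) ∧ ((¬c) ↔ (¬m)) = T ∧ F = F

F


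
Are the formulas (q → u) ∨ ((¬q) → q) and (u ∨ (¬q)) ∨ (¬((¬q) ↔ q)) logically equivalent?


Compare truth tables:
q | u | φ | ψ
-------------
F | F | T | T
T | F | T | T
F | T | T | T
T | T | T | T
The columns φ and ψ agree on every row.

Yes, they are logically equivalent.


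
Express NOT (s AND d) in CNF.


Step 1: Apply De Morgan: ¬(s ∧ d) = ¬s ∨ ¬d.

(NOT s) OR (NOT d)


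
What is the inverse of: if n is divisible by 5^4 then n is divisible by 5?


The inverse of (P → Q) is (¬P → ¬Q). It is equivalent to the converse, not to the original.
Here P = 'n is divisible by 5^4' and Q = 'n is divisible by 5'.

If not (n is divisible by 5^4), then not (n is divisible by 5).


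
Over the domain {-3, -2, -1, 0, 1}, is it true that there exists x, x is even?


Evaluate the predicate on each element: -3:F, -2:T, -1:F, 0:T, 1:F.
Witness x = -2 satisfies the predicate.

T


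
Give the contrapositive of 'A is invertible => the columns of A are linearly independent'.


The contrapositive of (P → Q) is (¬Q → ¬P); it is logically equivalent to the original.
Here P = 'A is invertible' and Q = 'the columns of A are linearly independent'.

If not (the columns of A are linearly independent), then not (A is invertible).


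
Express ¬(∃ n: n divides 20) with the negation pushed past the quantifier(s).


¬(∀ x: φ) = ∃ x: ¬φ, and ¬(∃ x: φ) = ∀ x: ¬φ.
Apply to the existential statement.

∀ n: ¬(n divides 20)


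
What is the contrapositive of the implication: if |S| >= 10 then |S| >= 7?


The contrapositive of (P → Q) is (¬Q → ¬P); it is logically equivalent to the original.
Here P = '|S| >= 10' and Q = '|S| >= 7'.

If not (|S| >= 7), then not (|S| >= 10).


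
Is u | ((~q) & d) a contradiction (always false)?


Truth table over {d, q, u}:
d | q | u | φ
-------------
False | False | False | False
True | False | False | True
False | True | False | False
True | True | False | False
False | False | True | True
True | False | True | True
False | True | True | True
True | True | True | True
Satisfying assignment at row 2: d=True, q=False, u=False gives True.

No, it is not a contradiction.


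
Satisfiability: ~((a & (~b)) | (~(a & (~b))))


Check all 4 assignments over {a, b}:
a | b | φ
---------
False | False | False
True | False | False
False | True | False
True | True | False
No assignment makes the formula true.

Unsatisfiable.


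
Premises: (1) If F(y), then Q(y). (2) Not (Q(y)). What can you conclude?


Modus tollens: from (P → Q) and ¬Q, infer ¬P.
Q = 'Q(y)' is denied; since P → Q, P must also fail.

Not (F(y)).


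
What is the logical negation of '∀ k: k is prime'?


¬(∀ x: φ) = ∃ x: ¬φ, and ¬(∃ x: φ) = ∀ x: ¬φ.
Apply to the universal statement.

∃ k: ¬(k is prime)


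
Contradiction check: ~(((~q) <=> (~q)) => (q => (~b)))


Truth table over {b, q}:
b | q | φ
---------
False | False | False
True | False | False
False | True | False
True | True | True
Satisfying assignment at row 4: b=True, q=True gives True.

No, it is not a contradiction.


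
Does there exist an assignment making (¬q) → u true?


Search for a satisfying assignment over {q, u}.
Try q=T, u=F: the formula evaluates to T.
A satisfying assignment exists.

Satisfiable.


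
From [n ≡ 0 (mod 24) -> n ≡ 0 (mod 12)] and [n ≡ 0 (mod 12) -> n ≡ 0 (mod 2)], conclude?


Hypothetical syllogism: from (P → Q) and (Q → R), infer (P → R).
Chain the two implications through the shared middle term 'n ≡ 0 (mod 12)'.

n ≡ 0 (mod 24) -> n ≡ 0 (mod 2)


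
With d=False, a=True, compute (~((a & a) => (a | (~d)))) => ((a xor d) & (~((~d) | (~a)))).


Substitute d=False, a=True:
… (earlier sub-steps elided)
a | (~d) = True | True = True
(a & a) => (a | (~d)) = True => True = True
~((a & a) => (a | (~d))) = False
a xor d = True xor False = True
~d = True
~a = False
(~d) | (~a) = True | False = True
~((~d) | (~a)) = False
(a xor d) & (~((~d) | (~a))) = True & False = False
(~((a & a) => (a | (~d)))) => ((a xor d) & (~((~d) | (~a)))) = False => False = True

True


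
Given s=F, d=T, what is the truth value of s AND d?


Conjunction is true only when both operands are true.
Substitute: s=F, d=T.
F AND T evaluates to F.

F


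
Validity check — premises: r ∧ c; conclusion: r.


This matches the form of conjunction elimination: the conclusion follows in every model of the premises.

Valid.


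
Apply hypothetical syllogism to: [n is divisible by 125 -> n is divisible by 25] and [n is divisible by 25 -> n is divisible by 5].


Hypothetical syllogism: from (P → Q) and (Q → R), infer (P → R).
Chain the two implications through the shared middle term 'n is divisible by 25'.

n is divisible by 125 -> n is divisible by 5


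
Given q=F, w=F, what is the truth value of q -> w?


Implication is false only when antecedent is true and consequent is false.
Substitute: q=F, w=F.
F -> F evaluates to T.

T


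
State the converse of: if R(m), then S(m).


The converse of (P → Q) is (Q → P). It is not in general equivalent to the original.
Here P = 'R(m)' and Q = 'S(m)'.

If S(m), then R(m).


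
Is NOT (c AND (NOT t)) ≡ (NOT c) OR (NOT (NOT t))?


Compare truth tables:
c | t | φ | ψ
-------------
F | F | T | T
T | F | F | F
F | T | T | T
T | T | T | T
The columns φ and ψ agree on every row.

Yes, they are logically equivalent.


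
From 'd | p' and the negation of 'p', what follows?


Disjunctive syllogism: from (P ∨ Q) and ¬P, infer Q.
One disjunct, 'p', is ruled out; the other must hold.

d


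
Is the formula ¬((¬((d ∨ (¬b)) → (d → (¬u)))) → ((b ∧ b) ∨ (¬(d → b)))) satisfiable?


Check all 8 assignments over {b, d, u}:
b | d | u | φ
-------------
F | F | F | F
T | F | F | F
F | T | F | F
T | T | F | F
F | F | T | F
T | F | T | F
F | T | T | F
T | T | T | F
No assignment makes the formula true.

Unsatisfiable.


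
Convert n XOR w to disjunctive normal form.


Step 1: n ⊕ w is true exactly when they disagree: (n ∧ ¬w) ∨ (¬n ∧ w).

(n AND (NOT w)) OR ((NOT n) AND w)


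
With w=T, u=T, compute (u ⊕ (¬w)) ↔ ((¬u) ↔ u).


Substitute w=T, u=T:
¬w = F
u ⊕ (¬w) = T ⊕ F = T
¬u = F
(¬u) ↔ u = F ↔ T = F
(u ⊕ (¬w)) ↔ ((¬u) ↔ u) = T ↔ F = F

F


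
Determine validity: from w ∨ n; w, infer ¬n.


This is affirming a disjunct (fallacy). There exist truth assignments where the premises are all true but the conclusion is false.

Invalid.


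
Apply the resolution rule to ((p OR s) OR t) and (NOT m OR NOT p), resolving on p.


The clauses contain complementary literals p and NOTp.
Resolution eliminates this pair and disjoins the remaining literals (merging duplicates).

((t OR s) OR NOT m)


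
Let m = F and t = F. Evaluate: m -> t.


Implication is false only when antecedent is true and consequent is false.
Substitute: m=F, t=F.
F -> F evaluates to T.

T


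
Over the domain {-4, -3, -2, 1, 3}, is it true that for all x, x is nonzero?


Evaluate the predicate on each element: -4:T, -3:T, -2:T, 1:T, 3:T.
Every element satisfies the predicate.

T


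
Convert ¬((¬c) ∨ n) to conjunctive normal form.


Step 1: Apply De Morgan: ¬((¬c) ∨ n) = ¬(¬c) ∧ ¬n.
Step 2: Eliminate any double negations (¬¬X = X).

c ∧ (¬n)


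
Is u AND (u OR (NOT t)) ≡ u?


Compare truth tables:
t | u | φ | ψ
-------------
F | F | F | F
T | F | F | F
F | T | T | T
T | T | T | T
The columns φ and ψ agree on every row.

Yes, they are logically equivalent.


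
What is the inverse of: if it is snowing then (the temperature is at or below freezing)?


The inverse of (P → Q) is (¬P → ¬Q). It is equivalent to the converse, not to the original.
Here P = 'it is snowing' and Q = '(the temperature is at or below freezing)'.

If not (it is snowing), then not ((the temperature is at or below freezing)).


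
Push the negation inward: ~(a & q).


De Morgan: the negation of a conjunction is the disjunction of the negations.
Distribute ~ across &, flipping it to |, and negate each literal.

(~a) | (~q)


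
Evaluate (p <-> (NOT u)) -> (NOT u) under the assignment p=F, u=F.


Substitute p=F, u=F:
NOT u = T
p <-> (NOT u) = F <-> T = F
NOT u = T
(p <-> (NOT u)) -> (NOT u) = F -> T = T

T


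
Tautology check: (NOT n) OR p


Build the truth table over {n, p}:
n | p | φ
---------
F | F | T
T | F | F
F | T | T
T | T | T
Counterexample at row 2: with n=T, p=F, the formula is F.

No, it is not a tautology.


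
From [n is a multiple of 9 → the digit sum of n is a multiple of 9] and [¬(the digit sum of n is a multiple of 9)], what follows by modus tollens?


Modus tollens: from (P → Q) and ¬Q, infer ¬P.
Q = 'the digit sum of n is a multiple of 9' is denied; since P → Q, P must also fail.

Not (n is a multiple of 9).


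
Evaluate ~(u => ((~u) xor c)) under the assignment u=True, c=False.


Substitute u=True, c=False:
~u = False
(~u) xor c = False xor False = False
u => ((~u) xor c) = True => False = False
~(u => ((~u) xor c)) = True

True


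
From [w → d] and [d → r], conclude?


Hypothetical syllogism: from (P → Q) and (Q → R), infer (P → R).
Chain the two implications through the shared middle term 'd'.

w → r


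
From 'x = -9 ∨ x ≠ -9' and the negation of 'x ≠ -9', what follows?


Disjunctive syllogism: from (P ∨ Q) and ¬P, infer Q.
One disjunct, 'x ≠ -9', is ruled out; the other must hold.

x = -9


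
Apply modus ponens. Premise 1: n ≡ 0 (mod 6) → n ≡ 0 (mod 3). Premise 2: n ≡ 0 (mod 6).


Modus ponens: from (P → Q) and P, infer Q.
P = 'n ≡ 0 (mod 6)' is asserted, and P → Q holds, so Q follows.

n ≡ 0 (mod 3).


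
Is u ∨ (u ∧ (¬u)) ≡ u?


Compare truth tables:
u | φ | ψ
---------
F | F | F
T | T | T
The columns φ and ψ agree on every row.

Yes, they are logically equivalent.


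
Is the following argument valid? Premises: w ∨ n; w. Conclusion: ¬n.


This is affirming a disjunct (fallacy). There exist truth assignments where the premises are all true but the conclusion is false.

Invalid.


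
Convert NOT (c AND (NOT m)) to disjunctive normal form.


Step 1: Apply De Morgan: ¬(c ∧ (¬m)) = ¬c ∨ ¬(¬m).
Step 2: Eliminate any double negations (¬¬X = X).

(NOT c) OR m


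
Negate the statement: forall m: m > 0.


¬(forall x: φ) = exists x: ¬φ, and ¬(exists x: φ) = forall x: ¬φ.
Apply to the universal statement.

exists m: ~(m > 0)


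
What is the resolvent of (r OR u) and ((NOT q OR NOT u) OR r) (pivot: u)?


The clauses contain complementary literals u and NOTu.
Resolution eliminates this pair and disjoins the remaining literals (merging duplicates).

(r OR NOT q)


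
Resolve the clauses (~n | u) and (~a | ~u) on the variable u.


The clauses contain complementary literals u and ~u.
Resolution eliminates this pair and disjoins the remaining literals (merging duplicates).

(~n | ~a)


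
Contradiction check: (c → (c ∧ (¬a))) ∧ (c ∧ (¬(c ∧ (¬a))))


Truth table over {a, c}:
a | c | φ
---------
F | F | F
T | F | F
F | T | F
T | T | F
Every row is false.

Yes, it is a contradiction.


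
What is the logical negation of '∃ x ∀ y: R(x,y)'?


Negation flips each quantifier (∀↔∃) and negates the inner predicate.
¬(∃ x ∀ y: φ) = ∀ x ∃ y: ¬φ.

∀ x ∃ y: ¬(R(x,y))


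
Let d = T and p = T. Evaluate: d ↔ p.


Biconditional is true when both operands have the same truth value.
Substitute: d=T, p=T.
T ↔ T evaluates to T.

T


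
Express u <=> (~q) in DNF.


Step 1: u ↔ (¬q) is true exactly when both agree: (u ∧ (¬q)) ∨ (¬u ∧ ¬(¬q)).
Step 2: Eliminate any double negations (¬¬X = X).

(u & (~q)) | ((~u) & q)


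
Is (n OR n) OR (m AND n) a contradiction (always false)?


Truth table over {m, n}:
m | n | φ
---------
F | F | F
T | F | F
F | T | T
T | T | T
Satisfying assignment at row 3: m=F, n=T gives T.

No, it is not a contradiction.


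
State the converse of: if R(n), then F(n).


The converse of (P → Q) is (Q → P). It is not in general equivalent to the original.
Here P = 'R(n)' and Q = 'F(n)'.

If F(n), then R(n).


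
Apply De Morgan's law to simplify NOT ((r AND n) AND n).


De Morgan: the negation of a conjunction is the disjunction of the negations.
Distribute NOT across AND, flipping it to OR, and negate each literal.

((NOT r) OR (NOT n)) OR (NOT n)


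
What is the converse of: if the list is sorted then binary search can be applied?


The converse of (P → Q) is (Q → P). It is not in general equivalent to the original.
Here P = 'the list is sorted' and Q = 'binary search can be applied'.

If binary search can be applied, then the list is sorted.


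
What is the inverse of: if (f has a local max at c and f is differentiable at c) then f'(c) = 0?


The inverse of (P → Q) is (¬P → ¬Q). It is equivalent to the converse, not to the original.
Here P = '(f has a local max at c and f is differentiable at c)' and Q = 'f'(c) = 0'.

If not ((f has a local max at c and f is differentiable at c)), then not (f'(c) = 0).


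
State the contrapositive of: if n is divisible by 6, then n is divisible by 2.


The contrapositive of (P → Q) is (¬Q → ¬P); it is logically equivalent to the original.
Here P = 'n is divisible by 6' and Q = 'n is divisible by 2'.

If not (n is divisible by 2), then not (n is divisible by 6).


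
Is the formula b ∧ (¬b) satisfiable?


Check all 2 assignments over {b}:
b | φ
-----
F | F
T | F
No assignment makes the formula true.

Unsatisfiable.


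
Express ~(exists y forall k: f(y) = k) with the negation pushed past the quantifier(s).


Negation flips each quantifier (∀↔∃) and negates the inner predicate.
¬(exists y forall k: φ) = forall y exists k: ¬φ.

forall y exists k: ~(f(y) = k)


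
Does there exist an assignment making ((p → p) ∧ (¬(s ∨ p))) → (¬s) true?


Search for a satisfying assignment over {p, s}.
Try p=F, s=F: the formula evaluates to T.
A satisfying assignment exists.

Satisfiable.


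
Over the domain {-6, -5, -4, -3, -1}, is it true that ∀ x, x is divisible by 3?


Evaluate the predicate on each element: -6:T, -5:F, -4:F, -3:T, -1:F.
Counterexample x = -5 fails the predicate.

F


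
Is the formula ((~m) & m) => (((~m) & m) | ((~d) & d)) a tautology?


Build the truth table over {d, m}:
d | m | φ
---------
False | False | True
True | False | True
False | True | True
True | True | True
Every row evaluates to true.

Yes, it is a tautology.


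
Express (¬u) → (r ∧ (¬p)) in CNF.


Step 1: Rewrite (¬u) → (r ∧ (¬p)) as ¬(¬u) ∨ (r ∧ (¬p)).
Step 2: Distribute ∨ over ∧.
Step 3: Eliminate any double negations (¬¬X = X).

(u ∨ r) ∧ (u ∨ (¬p))


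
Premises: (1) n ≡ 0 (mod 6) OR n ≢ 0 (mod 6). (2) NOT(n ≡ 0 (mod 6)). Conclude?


Disjunctive syllogism: from (P ∨ Q) and ¬P, infer Q.
One disjunct, 'n ≡ 0 (mod 6)', is ruled out; the other must hold.

n ≢ 0 (mod 6)


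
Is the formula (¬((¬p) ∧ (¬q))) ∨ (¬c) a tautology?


Build the truth table over {c, p, q}:
c | p | q | φ
-------------
F | F | F | T
T | F | F | F
F | T | F | T
T | T | F | T
F | F | T | T
T | F | T | T
F | T | T | T
T | T | T | T
Counterexample at row 2: with c=T, p=F, q=F, the formula is F.

No, it is not a tautology.


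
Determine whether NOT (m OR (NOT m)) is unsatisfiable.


Truth table over {m}:
m | φ
-----
F | F
T | F
Every row is false.

Yes, it is a contradiction.


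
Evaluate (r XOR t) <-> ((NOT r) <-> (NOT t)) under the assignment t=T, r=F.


Substitute t=T, r=F:
r XOR t = F XOR T = T
NOT r = T
NOT t = F
(NOT r) <-> (NOT t) = T <-> F = F
(r XOR t) <-> ((NOT r) <-> (NOT t)) = T <-> F = F

F


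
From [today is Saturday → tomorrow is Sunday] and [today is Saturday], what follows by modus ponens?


Modus ponens: from (P → Q) and P, infer Q.
P = 'today is Saturday' is asserted, and P → Q holds, so Q follows.

tomorrow is Sunday.


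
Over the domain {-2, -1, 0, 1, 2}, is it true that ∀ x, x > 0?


Evaluate the predicate on each element: -2:F, -1:F, 0:F, 1:T, 2:T.
Counterexample x = -2 fails the predicate.

F


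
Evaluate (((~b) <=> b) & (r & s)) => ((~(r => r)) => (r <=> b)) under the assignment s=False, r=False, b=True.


Substitute s=False, r=False, b=True:
~b = False
(~b) <=> b = False <=> True = False
r & s = False & False = False
((~b) <=> b) & (r & s) = False & False = False
r => r = False => False = True
~(r => r) = False
r <=> b = False <=> True = False
(~(r => r)) => (r <=> b) = False => False = True
(((~b) <=> b) & (r & s)) => ((~(r => r)) => (r <=> b)) = False => True = True

True


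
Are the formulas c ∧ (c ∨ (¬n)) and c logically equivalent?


Compare truth tables:
c | n | φ | ψ
-------------
F | F | F | F
T | F | T | T
F | T | F | F
T | T | T | T
The columns φ and ψ agree on every row.

Yes, they are logically equivalent.


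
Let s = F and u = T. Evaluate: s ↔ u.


Biconditional is true when both operands have the same truth value.
Substitute: s=F, u=T.
F ↔ T evaluates to F.

F


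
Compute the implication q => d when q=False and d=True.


Implication is false only when antecedent is true and consequent is false.
Substitute: q=False, d=True.
False => True evaluates to True.

True


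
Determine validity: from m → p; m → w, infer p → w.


This is (no valid rule). There exist truth assignments where the premises are all true but the conclusion is false.

Invalid.


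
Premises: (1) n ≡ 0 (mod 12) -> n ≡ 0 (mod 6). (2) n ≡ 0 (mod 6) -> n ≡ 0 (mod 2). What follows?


Hypothetical syllogism: from (P → Q) and (Q → R), infer (P → R).
Chain the two implications through the shared middle term 'n ≡ 0 (mod 6)'.

n ≡ 0 (mod 12) -> n ≡ 0 (mod 2)


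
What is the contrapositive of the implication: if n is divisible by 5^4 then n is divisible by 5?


The contrapositive of (P → Q) is (¬Q → ¬P); it is logically equivalent to the original.
Here P = 'n is divisible by 5^4' and Q = 'n is divisible by 5'.

If not (n is divisible by 5), then not (n is divisible by 5^4).


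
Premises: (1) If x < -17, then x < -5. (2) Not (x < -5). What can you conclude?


Modus tollens: from (P → Q) and ¬Q, infer ¬P.
Q = 'x < -5' is denied; since P → Q, P must also fail.

Not (x < -17).


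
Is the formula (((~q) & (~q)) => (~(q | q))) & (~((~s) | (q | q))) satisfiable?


Search for a satisfying assignment over {q, s}.
Try q=False, s=True: the formula evaluates to True.
A satisfying assignment exists.

Satisfiable.


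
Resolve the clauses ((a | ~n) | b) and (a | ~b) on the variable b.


The clauses contain complementary literals b and ~b.
Resolution eliminates this pair and disjoins the remaining literals (merging duplicates).

(~n | a)


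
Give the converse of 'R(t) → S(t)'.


The converse of (P → Q) is (Q → P). It is not in general equivalent to the original.
Here P = 'R(t)' and Q = 'S(t)'.

If S(t), then R(t).


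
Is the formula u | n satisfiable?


Search for a satisfying assignment over {n, u}.
Try n=True, u=False: the formula evaluates to True.
A satisfying assignment exists.

Satisfiable.


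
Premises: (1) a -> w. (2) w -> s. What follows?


Hypothetical syllogism: from (P → Q) and (Q → R), infer (P → R).
Chain the two implications through the shared middle term 'w'.

a -> s


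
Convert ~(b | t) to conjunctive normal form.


Step 1: Apply De Morgan: ¬(b ∨ t) = ¬b ∧ ¬t.

(~b) & (~t)


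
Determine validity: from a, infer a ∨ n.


This matches the form of disjunction introduction: the conclusion follows in every model of the premises.

Valid.


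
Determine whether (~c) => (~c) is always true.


Build the truth table over {c}:
c | φ
-----
False | True
True | True
Every row evaluates to true.

Yes, it is a tautology.


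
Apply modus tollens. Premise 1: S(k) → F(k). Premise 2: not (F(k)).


Modus tollens: from (P → Q) and ¬Q, infer ¬P.
Q = 'F(k)' is denied; since P → Q, P must also fail.

Not (S(k)).


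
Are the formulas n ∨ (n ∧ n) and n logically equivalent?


Compare truth tables:
n | φ | ψ
---------
F | F | F
T | T | T
The columns φ and ψ agree on every row.

Yes, they are logically equivalent.


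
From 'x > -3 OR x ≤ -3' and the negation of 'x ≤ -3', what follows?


Disjunctive syllogism: from (P ∨ Q) and ¬P, infer Q.
One disjunct, 'x ≤ -3', is ruled out; the other must hold.

x > -3


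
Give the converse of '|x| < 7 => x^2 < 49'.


The converse of (P → Q) is (Q → P). It is not in general equivalent to the original.
Here P = '|x| < 7' and Q = 'x^2 < 49'.

If x^2 < 49, then |x| < 7.


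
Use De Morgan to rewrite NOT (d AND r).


De Morgan: the negation of a conjunction is the disjunction of the negations.
Distribute NOT across AND, flipping it to OR, and negate each literal.

(NOT d) OR (NOT r)


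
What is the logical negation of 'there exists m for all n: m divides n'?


Negation flips each quantifier (∀↔∃) and negates the inner predicate.
¬(there exists m for all n: φ) = for all m there exists n: ¬φ.

for all m there exists n: NOT(m divides n)


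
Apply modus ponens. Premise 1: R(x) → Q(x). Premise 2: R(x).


Modus ponens: from (P → Q) and P, infer Q.
P = 'R(x)' is asserted, and P → Q holds, so Q follows.

Q(x).


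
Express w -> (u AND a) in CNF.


Step 1: Rewrite w → (u ∧ a) as ¬w ∨ (u ∧ a).
Step 2: Distribute ∨ over ∧.

((NOT w) OR u) AND ((NOT w) OR a)


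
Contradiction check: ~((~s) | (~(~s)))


Truth table over {s}:
s | φ
-----
False | False
True | False
Every row is false.

Yes, it is a contradiction.


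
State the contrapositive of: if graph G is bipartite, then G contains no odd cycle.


The contrapositive of (P → Q) is (¬Q → ¬P); it is logically equivalent to the original.
Here P = 'graph G is bipartite' and Q = 'G contains no odd cycle'.

If not (G contains no odd cycle), then not (graph G is bipartite).


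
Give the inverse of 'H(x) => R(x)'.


The inverse of (P → Q) is (¬P → ¬Q). It is equivalent to the converse, not to the original.
Here P = 'H(x)' and Q = 'R(x)'.

If not (H(x)), then not (R(x)).


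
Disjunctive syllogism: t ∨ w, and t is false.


Disjunctive syllogism: from (P ∨ Q) and ¬P, infer Q.
One disjunct, 't', is ruled out; the other must hold.

w


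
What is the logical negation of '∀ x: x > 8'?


¬(∀ x: φ) = ∃ x: ¬φ, and ¬(∃ x: φ) = ∀ x: ¬φ.
Apply to the universal statement.

∃ x: ¬(x > 8)


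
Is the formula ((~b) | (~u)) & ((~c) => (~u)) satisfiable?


Search for a satisfying assignment over {b, c, u}.
Try b=False, c=False, u=False: the formula evaluates to True.
A satisfying assignment exists.

Satisfiable.


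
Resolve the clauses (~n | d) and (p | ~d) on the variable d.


The clauses contain complementary literals d and ~d.
Resolution eliminates this pair and disjoins the remaining literals (merging duplicates).

(~n | p)


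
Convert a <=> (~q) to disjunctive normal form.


Step 1: a ↔ (¬q) is true exactly when both agree: (a ∧ (¬q)) ∨ (¬a ∧ ¬(¬q)).
Step 2: Eliminate any double negations (¬¬X = X).

(a & (~q)) | ((~a) & q)


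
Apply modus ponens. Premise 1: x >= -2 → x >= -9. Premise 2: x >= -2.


Modus ponens: from (P → Q) and P, infer Q.
P = 'x >= -2' is asserted, and P → Q holds, so Q follows.

x >= -9.


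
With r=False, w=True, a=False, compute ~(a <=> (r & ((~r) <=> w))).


Substitute r=False, w=True, a=False:
~r = True
(~r) <=> w = True <=> True = True
r & ((~r) <=> w) = False & True = False
a <=> (r & ((~r) <=> w)) = False <=> False = True
~(a <=> (r & ((~r) <=> w))) = False

False


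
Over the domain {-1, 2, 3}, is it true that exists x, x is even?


Evaluate the predicate on each element: -1:False, 2:True, 3:False.
Witness x = 2 satisfies the predicate.

True
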